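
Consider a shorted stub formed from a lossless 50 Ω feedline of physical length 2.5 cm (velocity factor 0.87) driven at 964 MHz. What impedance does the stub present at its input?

λ = v/f = 0.87·c / 964 MHz = 0.271 m
βl = 2π·l/λ = 2π × 0.0923 = 33.2°
tan(βl) = 0.655
For a shorted stub, Z_in = jZ_0·tan(βl)

Z_in ≈ +j32.8 Ω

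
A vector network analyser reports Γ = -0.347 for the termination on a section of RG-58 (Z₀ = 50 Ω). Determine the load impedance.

Z_L = Z_0·(1 + Γ)/(1 − Γ) = 50·(0.653)/(1.35)

Z_L ≈ 24.2 Ω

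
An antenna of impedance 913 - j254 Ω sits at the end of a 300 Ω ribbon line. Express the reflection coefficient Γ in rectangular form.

Γ = (Z_L − Z_0)/(Z_L + Z_0) = (613 − j254)/(1213 − j254)

Γ ≈ 0.526 − j0.0992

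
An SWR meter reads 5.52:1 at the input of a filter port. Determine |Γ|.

|Γ| = (S − 1)/(S + 1) = (5.52 − 1)/(5.52 + 1) = 4.52/6.52

|Γ| ≈ 0.693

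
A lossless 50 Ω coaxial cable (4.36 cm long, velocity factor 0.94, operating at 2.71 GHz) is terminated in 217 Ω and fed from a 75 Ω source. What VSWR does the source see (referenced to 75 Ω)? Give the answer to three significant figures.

VSWR ≈ 3.79

λ = v/f = 0.94·c / 2.71 GHz = 0.104 m
βl = 2π·l/λ = 2π × 0.419 = 151°
tan(βl) = -0.558
Z_in = Z_0·(Z_L + jZ_0·tanβl)/(Z_0 + jZ_L·tanβl) = 41.5 + j72.5 Ω
Γ_s = (Z_in − Z_s)/(Z_in + Z_s) = (-33.5 + j72.5)/(116 + j72.5), |Γ_s| = 0.582
VSWR = (1 + |Γ_s|)/(1 − |Γ_s|)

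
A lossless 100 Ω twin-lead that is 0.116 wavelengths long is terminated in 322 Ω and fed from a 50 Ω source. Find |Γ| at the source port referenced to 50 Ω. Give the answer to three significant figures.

βl = 2π × 0.116 = 41.8°
tan(βl) = 0.893
Z_in = Z_0·(Z_L + jZ_0·tanβl)/(Z_0 + jZ_L·tanβl) = 62.5 − j90.3 Ω
Γ_s = (Z_in − Z_s)/(Z_in + Z_s) = (12.5 − j90.3)/(112 − j90.3), |Γ_s| = 0.632

|Γ| ≈ 0.632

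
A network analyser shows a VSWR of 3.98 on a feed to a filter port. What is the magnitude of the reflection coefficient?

|Γ| = (S − 1)/(S + 1) = (3.98 − 1)/(3.98 + 1) = 2.98/4.98

|Γ| ≈ 0.598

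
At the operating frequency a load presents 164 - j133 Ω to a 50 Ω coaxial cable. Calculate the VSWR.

Γ = (Z_L − Z_0)/(Z_L + Z_0) = (114 − j133)/(214 − j133)
|Γ| = 175/252 = 0.695
VSWR = (1 + |Γ|)/(1 − |Γ|) = 1.7/0.305

VSWR ≈ 5.56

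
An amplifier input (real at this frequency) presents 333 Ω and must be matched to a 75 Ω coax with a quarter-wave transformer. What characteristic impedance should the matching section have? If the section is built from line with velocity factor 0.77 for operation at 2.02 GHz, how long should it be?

Z_qwt ≈ 158 Ω; length ≈ 2.86 cm

Z_qwt = √(Z_0·R_L) = √(75 × 333) = √24980
λ = 0.77·c/f = 0.114 m, so l = λ/4 = 0.0286 m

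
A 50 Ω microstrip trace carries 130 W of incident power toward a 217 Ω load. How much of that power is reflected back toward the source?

P_reflected ≈ 50.9 W

Γ = (217 − 50)/(217 + 50) = 0.625
|Γ|² = 0.391
P_refl = |Γ|²·P_inc = 50.9 W, P_del = (1 − |Γ|²)·P_inc = 79.1 W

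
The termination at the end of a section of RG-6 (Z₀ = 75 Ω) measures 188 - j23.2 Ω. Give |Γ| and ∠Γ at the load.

Γ ≈ 0.437 ∠ -6.56°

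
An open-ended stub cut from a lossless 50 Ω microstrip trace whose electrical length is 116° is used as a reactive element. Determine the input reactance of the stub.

X_in ≈ 24.4 Ω (inductive)

tan(βl) = -2.05
For an open-ended stub, Z_in = −jZ_0·cot(βl) = −jZ_0/tan(βl)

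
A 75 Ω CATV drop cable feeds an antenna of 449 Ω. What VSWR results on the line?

VSWR ≈ 5.99

Γ = (449 − 75)/(449 + 75) = 0.714
VSWR = (1 + 0.714)/(1 − 0.714)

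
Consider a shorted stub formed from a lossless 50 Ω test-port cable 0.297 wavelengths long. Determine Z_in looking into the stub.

βl = 2π × 0.297 = 107°
tan(βl) = -3.29
For a shorted stub, Z_in = jZ_0·tan(βl)

Z_in ≈ −j164 Ω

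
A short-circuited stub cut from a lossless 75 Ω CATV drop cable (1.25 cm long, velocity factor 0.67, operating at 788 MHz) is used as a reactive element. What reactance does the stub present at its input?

λ = v/f = 0.67·c / 788 MHz = 0.255 m
βl = 2π·l/λ = 2π × 0.049 = 17.6°
tan(βl) = 0.318
For a short-circuited stub, Z_in = jZ_0·tan(βl)

X_in ≈ 23.9 Ω (inductive)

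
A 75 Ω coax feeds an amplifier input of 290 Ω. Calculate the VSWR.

VSWR ≈ 3.87

Γ = (290 − 75)/(290 + 75) = 0.589
VSWR = (1 + 0.589)/(1 − 0.589)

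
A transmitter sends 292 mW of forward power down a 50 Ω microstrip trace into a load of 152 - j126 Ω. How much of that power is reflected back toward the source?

P_reflected ≈ 135 mW

|Γ| = |(102 − j126)/(202 − j126)| = 0.681
|Γ|² = 0.464
P_refl = |Γ|²·P_inc = 135 mW, P_del = (1 − |Γ|²)·P_inc = 157 mW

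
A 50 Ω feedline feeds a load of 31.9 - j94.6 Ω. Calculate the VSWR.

VSWR ≈ 7.69

Γ = (Z_L − Z_0)/(Z_L + Z_0) = (-18.1 − j94.6)/(81.9 − j94.6)
|Γ| = 96.3/125 = 0.77
VSWR = (1 + |Γ|)/(1 − |Γ|) = 1.77/0.23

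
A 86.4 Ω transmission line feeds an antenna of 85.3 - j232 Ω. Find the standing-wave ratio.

VSWR ≈ 9.19

Γ = (Z_L − Z_0)/(Z_L + Z_0) = (-1.1 − j232)/(171.7 − j232)
|Γ| = 232/289 = 0.804
VSWR = (1 + |Γ|)/(1 − |Γ|) = 1.8/0.196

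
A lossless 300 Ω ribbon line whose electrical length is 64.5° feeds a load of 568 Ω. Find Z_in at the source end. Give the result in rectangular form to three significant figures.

tan(βl) = tan(64.5°) = 2.1
Z_in = Z_0·(Z_L + jZ_0·tanβl)/(Z_0 + jZ_L·tanβl)
     = 300·(568 + j629)/(300 + j1190)

Z_in ≈ 183 − j97 Ω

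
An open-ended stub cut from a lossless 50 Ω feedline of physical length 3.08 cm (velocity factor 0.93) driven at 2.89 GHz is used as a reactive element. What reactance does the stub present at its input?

λ = v/f = 0.93·c / 2.89 GHz = 0.0965 m
βl = 2π·l/λ = 2π × 0.319 = 115°
tan(βl) = -2.16
For an open-ended stub, Z_in = −jZ_0·cot(βl) = −jZ_0/tan(βl)

X_in ≈ 23.2 Ω (inductive)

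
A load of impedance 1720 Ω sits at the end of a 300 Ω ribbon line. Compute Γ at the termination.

Γ = 0.703

Γ = (Z_L − Z_0)/(Z_L + Z_0) = (1720 − 300)/(1720 + 300) = 1420/2020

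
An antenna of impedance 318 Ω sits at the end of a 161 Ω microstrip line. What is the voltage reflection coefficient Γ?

Γ = (Z_L − Z_0)/(Z_L + Z_0) = (318 − 161)/(318 + 161) = 157/479

Γ = 0.328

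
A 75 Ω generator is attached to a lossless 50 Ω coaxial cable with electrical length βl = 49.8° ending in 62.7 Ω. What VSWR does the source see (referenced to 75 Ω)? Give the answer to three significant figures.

VSWR ≈ 1.65

tan(βl) = 1.18
Z_in = Z_0·(Z_L + jZ_0·tanβl)/(Z_0 + jZ_L·tanβl) = 47 − j10.6 Ω
Γ_s = (Z_in − Z_s)/(Z_in + Z_s) = (-28 − j10.6)/(122 − j10.6), |Γ_s| = 0.244
VSWR = (1 + |Γ_s|)/(1 − |Γ_s|)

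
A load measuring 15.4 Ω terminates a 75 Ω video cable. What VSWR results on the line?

VSWR ≈ 4.87

Γ = (15.4 − 75)/(15.4 + 75) = -0.659
VSWR = (1 + 0.659)/(1 − 0.659)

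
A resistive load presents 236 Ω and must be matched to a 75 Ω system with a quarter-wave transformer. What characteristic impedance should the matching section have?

Z_qwt ≈ 133 Ω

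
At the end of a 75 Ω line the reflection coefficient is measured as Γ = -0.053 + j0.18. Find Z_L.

Z_L ≈ 63.4 + j23.7 Ω

Z_L = Z_0·(1 + Γ)/(1 − Γ) = 75·(0.947 + j0.18)/(1.05 − j0.18)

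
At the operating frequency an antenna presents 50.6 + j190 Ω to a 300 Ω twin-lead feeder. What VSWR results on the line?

VSWR ≈ 8.36

Γ = (Z_L − Z_0)/(Z_L + Z_0) = (-249.4 + j190)/(350.6 + j190)
|Γ| = 314/399 = 0.786
VSWR = (1 + |Γ|)/(1 − |Γ|) = 1.79/0.214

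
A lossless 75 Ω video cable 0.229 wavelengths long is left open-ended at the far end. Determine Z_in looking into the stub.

βl = 2π × 0.229 = 82.4°
tan(βl) = 7.53
For an open-ended stub, Z_in = −jZ_0·cot(βl) = −jZ_0/tan(βl)

Z_in ≈ −j9.95 Ω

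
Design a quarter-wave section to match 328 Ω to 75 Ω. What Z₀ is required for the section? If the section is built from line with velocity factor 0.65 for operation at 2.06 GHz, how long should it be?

Z_qwt = √(Z_0·R_L) = √(75 × 328) = √24600
λ = 0.65·c/f = 0.0947 m, so l = λ/4 = 0.0237 m

Z_qwt ≈ 157 Ω; length ≈ 2.37 cm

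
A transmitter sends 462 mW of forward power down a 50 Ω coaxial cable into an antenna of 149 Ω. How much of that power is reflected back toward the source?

Γ = (149 − 50)/(149 + 50) = 0.497
|Γ|² = 0.247
P_refl = |Γ|²·P_inc = 114 mW, P_del = (1 − |Γ|²)·P_inc = 348 mW

P_reflected ≈ 114 mW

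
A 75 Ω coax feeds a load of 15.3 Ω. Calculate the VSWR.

VSWR ≈ 4.9

For a purely resistive load, VSWR = R_L/Z_0 or Z_0/R_L (whichever > 1) = 75/15.3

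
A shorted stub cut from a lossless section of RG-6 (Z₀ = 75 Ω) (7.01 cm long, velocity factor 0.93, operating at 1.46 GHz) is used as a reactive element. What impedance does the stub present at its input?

λ = v/f = 0.93·c / 1.46 GHz = 0.191 m
βl = 2π·l/λ = 2π × 0.367 = 132°
tan(βl) = -1.11
For a shorted stub, Z_in = jZ_0·tan(βl)

Z_in ≈ −j83.1 Ω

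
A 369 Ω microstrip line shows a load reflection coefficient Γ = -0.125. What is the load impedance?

Z_L = Z_0·(1 + Γ)/(1 − Γ) = 369·(0.875)/(1.12)

Z_L ≈ 287 Ω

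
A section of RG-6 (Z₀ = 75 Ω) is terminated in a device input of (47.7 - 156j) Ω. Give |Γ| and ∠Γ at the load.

Γ ≈ 0.798 ∠ -48.1°

Γ = (Z_L − Z_0)/(Z_L + Z_0) = (-27.3 − j156)/(122.7 − j156)
|Γ| = 158/198 = 0.798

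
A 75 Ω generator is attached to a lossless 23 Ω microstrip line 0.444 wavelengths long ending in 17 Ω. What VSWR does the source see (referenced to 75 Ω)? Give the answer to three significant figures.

VSWR ≈ 4.18

βl = 2π × 0.444 = 160°
tan(βl) = -0.367
Z_in = Z_0·(Z_L + jZ_0·tanβl)/(Z_0 + jZ_L·tanβl) = 18 − j3.57 Ω
Γ_s = (Z_in − Z_s)/(Z_in + Z_s) = (-57 − j3.57)/(93 − j3.57), |Γ_s| = 0.614
VSWR = (1 + |Γ_s|)/(1 − |Γ_s|)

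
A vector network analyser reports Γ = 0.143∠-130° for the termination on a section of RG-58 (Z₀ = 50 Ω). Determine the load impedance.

Z_L ≈ 40.7 − j9.1 Ω

Z_L = Z_0·(1 + Γ)/(1 − Γ) = 50·(0.908 − j0.11)/(1.09 + j0.11)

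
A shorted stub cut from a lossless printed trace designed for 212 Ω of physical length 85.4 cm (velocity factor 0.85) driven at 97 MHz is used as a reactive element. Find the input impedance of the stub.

Z_in ≈ −j417 Ω

λ = v/f = 0.85·c / 97 MHz = 2.63 m
βl = 2π·l/λ = 2π × 0.325 = 117°
tan(βl) = -1.97
For a shorted stub, Z_in = jZ_0·tan(βl)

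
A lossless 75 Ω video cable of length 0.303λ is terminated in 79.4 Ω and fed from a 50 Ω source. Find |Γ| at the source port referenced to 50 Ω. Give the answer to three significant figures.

|Γ| ≈ 0.179

βl = 2π × 0.303 = 109°
tan(βl) = -2.89
Z_in = Z_0·(Z_L + jZ_0·tanβl)/(Z_0 + jZ_L·tanβl) = 71.7 + j2.53 Ω
Γ_s = (Z_in − Z_s)/(Z_in + Z_s) = (21.7 + j2.53)/(122 + j2.53), |Γ_s| = 0.179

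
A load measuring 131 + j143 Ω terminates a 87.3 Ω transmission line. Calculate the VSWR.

VSWR ≈ 3.68

Γ = (Z_L − Z_0)/(Z_L + Z_0) = (43.7 + j143)/(218.3 + j143)
|Γ| = 150/261 = 0.573
VSWR = (1 + |Γ|)/(1 − |Γ|) = 1.57/0.427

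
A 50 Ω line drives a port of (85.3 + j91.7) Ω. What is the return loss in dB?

RL ≈ 4.42 dB

Γ = (35.3 + j91.7)/(135.3 + j91.7), |Γ| = 0.601
RL = −20·log₁₀|Γ| = −20·log₁₀(0.601)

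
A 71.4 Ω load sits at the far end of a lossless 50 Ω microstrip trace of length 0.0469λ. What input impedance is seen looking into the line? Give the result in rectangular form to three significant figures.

βl = 2π × 0.0469 = 16.9°
tan(βl) = tan(16.9°) = 0.304
Z_in = Z_0·(Z_L + jZ_0·tanβl)/(Z_0 + jZ_L·tanβl)
     = 50·(71.4 + j15.2)/(50 + j21.7)

Z_in ≈ 65.6 − j13.3 Ω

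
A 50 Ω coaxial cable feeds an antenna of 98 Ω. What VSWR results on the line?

Γ = (98 − 50)/(98 + 50) = 0.324
VSWR = (1 + 0.324)/(1 − 0.324)

VSWR ≈ 1.96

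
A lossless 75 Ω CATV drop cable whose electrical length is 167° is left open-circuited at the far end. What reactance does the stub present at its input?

tan(βl) = -0.231
For an open-circuited stub, Z_in = −jZ_0·cot(βl) = −jZ_0/tan(βl)

X_in ≈ 325 Ω (inductive)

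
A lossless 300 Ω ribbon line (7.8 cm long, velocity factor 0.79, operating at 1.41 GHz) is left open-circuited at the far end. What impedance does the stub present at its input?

λ = v/f = 0.79·c / 1.41 GHz = 0.168 m
βl = 2π·l/λ = 2π × 0.464 = 167°
tan(βl) = -0.23
For an open-circuited stub, Z_in = −jZ_0·cot(βl) = −jZ_0/tan(βl)

Z_in ≈ +j1310 Ω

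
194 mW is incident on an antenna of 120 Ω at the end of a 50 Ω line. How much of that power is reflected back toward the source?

Γ = (120 − 50)/(120 + 50) = 0.412
|Γ|² = 0.17
P_refl = |Γ|²·P_inc = 32.9 mW, P_del = (1 − |Γ|²)·P_inc = 161 mW

P_reflected ≈ 32.9 mW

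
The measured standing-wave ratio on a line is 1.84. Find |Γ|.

|Γ| = (S − 1)/(S + 1) = (1.84 − 1)/(1.84 + 1) = 0.84/2.84

|Γ| ≈ 0.296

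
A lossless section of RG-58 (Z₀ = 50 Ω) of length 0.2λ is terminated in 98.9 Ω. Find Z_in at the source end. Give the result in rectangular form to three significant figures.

Z_in ≈ 27.2 − j11.8 Ω

βl = 2π × 0.2 = 72°
tan(βl) = tan(72°) = 3.08
Z_in = Z_0·(Z_L + jZ_0·tanβl)/(Z_0 + jZ_L·tanβl)
     = 50·(98.9 + j154)/(50 + j304)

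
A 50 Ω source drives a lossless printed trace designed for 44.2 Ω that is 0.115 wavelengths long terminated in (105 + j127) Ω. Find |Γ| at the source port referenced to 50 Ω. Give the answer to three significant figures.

|Γ| ≈ 0.704

βl = 2π × 0.115 = 41.4°
tan(βl) = 0.882
Z_in = Z_0·(Z_L + jZ_0·tanβl)/(Z_0 + jZ_L·tanβl) = 27.7 − j70.4 Ω
Γ_s = (Z_in − Z_s)/(Z_in + Z_s) = (-22.3 − j70.4)/(77.7 − j70.4), |Γ_s| = 0.704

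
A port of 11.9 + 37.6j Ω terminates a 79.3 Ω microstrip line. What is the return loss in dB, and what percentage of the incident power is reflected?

Γ = (-67.4 + j37.6)/(91.2 + j37.6), |Γ| = 0.782
RL = −20·log₁₀(0.782) = 2.13 dB
P_refl/P_inc = |Γ|² = 0.612

RL ≈ 2.13 dB; 61.2% of incident power reflected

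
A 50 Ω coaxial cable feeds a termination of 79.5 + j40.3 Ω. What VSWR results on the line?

VSWR ≈ 2.17

Γ = (Z_L − Z_0)/(Z_L + Z_0) = (29.5 + j40.3)/(129.5 + j40.3)
|Γ| = 49.9/136 = 0.368
VSWR = (1 + |Γ|)/(1 − |Γ|) = 1.37/0.632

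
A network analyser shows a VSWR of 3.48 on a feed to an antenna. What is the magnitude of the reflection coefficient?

|Γ| = (S − 1)/(S + 1) = (3.48 − 1)/(3.48 + 1) = 2.48/4.48

|Γ| ≈ 0.554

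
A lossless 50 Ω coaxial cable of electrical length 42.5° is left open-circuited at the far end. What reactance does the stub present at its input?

tan(βl) = 0.916
For an open-circuited stub, Z_in = −jZ_0·cot(βl) = −jZ_0/tan(βl)

X_in ≈ -54.6 Ω (capacitive)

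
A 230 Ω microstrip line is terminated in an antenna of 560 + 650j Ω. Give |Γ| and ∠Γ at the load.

Γ = (Z_L − Z_0)/(Z_L + Z_0) = (330 + j650)/(790 + j650)
|Γ| = 729/1020 = 0.713

Γ ≈ 0.713 ∠ 23.6°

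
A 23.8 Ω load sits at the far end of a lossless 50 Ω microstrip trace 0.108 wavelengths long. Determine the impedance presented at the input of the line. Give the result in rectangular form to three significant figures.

βl = 2π × 0.108 = 38.9°
tan(βl) = tan(38.9°) = 0.806
Z_in = Z_0·(Z_L + jZ_0·tanβl)/(Z_0 + jZ_L·tanβl)
     = 50·(23.8 + j40.3)/(50 + j19.2)

Z_in ≈ 34.2 + j27.2 Ω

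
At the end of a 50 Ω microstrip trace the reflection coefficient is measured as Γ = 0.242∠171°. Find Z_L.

Z_L ≈ 30.6 + j2.46 Ω

Z_L = Z_0·(1 + Γ)/(1 − Γ) = 50·(0.761 + j0.0379)/(1.24 − j0.0379)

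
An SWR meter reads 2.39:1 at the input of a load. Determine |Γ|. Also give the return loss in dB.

|Γ| ≈ 0.41; return loss ≈ 7.74 dB

|Γ| = (S − 1)/(S + 1) = (2.39 − 1)/(2.39 + 1) = 1.39/3.39
RL = −20·log₁₀|Γ| = −20·log₁₀(0.41)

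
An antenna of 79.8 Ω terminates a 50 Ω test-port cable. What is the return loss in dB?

Γ = (79.8 − 50)/(79.8 + 50) = 0.23
RL = −20·log₁₀|Γ| = −20·log₁₀(0.23)

RL ≈ 12.8 dB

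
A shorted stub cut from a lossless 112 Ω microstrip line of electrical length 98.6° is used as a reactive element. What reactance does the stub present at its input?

X_in ≈ -741 Ω (capacitive)

tan(βl) = -6.61
For a shorted stub, Z_in = jZ_0·tan(βl)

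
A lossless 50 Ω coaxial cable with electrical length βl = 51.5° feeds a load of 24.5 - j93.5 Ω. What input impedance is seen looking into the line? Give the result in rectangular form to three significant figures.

Z_in ≈ 5.45 − j10.1 Ω

tan(βl) = tan(51.5°) = 1.26
Z_in = Z_0·(Z_L + jZ_0·tanβl)/(Z_0 + jZ_L·tanβl)
     = 50·(24.5 − j30.6)/(168 + j30.8)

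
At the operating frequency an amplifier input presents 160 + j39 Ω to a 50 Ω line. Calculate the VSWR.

VSWR ≈ 3.41

Γ = (Z_L − Z_0)/(Z_L + Z_0) = (110 + j39)/(210 + j39)
|Γ| = 117/214 = 0.546
VSWR = (1 + |Γ|)/(1 − |Γ|) = 1.55/0.454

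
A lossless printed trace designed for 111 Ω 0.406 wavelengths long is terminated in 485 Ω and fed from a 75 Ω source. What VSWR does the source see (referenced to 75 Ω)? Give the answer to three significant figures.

VSWR ≈ 5.4

βl = 2π × 0.406 = 146°
tan(βl) = -0.67
Z_in = Z_0·(Z_L + jZ_0·tanβl)/(Z_0 + jZ_L·tanβl) = 73.4 + j141 Ω
Γ_s = (Z_in − Z_s)/(Z_in + Z_s) = (-1.63 + j141)/(148 + j141), |Γ_s| = 0.688
VSWR = (1 + |Γ_s|)/(1 − |Γ_s|)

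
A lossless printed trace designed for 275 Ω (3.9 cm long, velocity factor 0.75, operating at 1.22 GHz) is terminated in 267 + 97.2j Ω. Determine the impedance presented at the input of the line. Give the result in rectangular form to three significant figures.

Z_in ≈ 297 − j100 Ω

λ = v/f = 0.75·c / 1.22 GHz = 0.184 m
βl = 2π·l/λ = 2π × 0.211 = 76.1°
tan(βl) = tan(76.1°) = 4.05
Z_in = Z_0·(Z_L + jZ_0·tanβl)/(Z_0 + jZ_L·tanβl)
     = 275·(267 + j1210)/(-119 + j1080)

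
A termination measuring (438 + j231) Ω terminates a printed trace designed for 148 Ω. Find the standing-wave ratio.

VSWR ≈ 3.86

Γ = (Z_L − Z_0)/(Z_L + Z_0) = (290 + j231)/(586 + j231)
|Γ| = 371/630 = 0.589
VSWR = (1 + |Γ|)/(1 − |Γ|) = 1.59/0.411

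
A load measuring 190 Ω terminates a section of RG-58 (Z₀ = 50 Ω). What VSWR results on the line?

For a purely resistive load, VSWR = R_L/Z_0 or Z_0/R_L (whichever > 1) = 190/50

VSWR ≈ 3.8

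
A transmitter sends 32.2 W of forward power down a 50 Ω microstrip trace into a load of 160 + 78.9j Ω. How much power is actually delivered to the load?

|Γ| = |(110 + j78.9)/(210 + j78.9)| = 0.603
|Γ|² = 0.364
P_refl = |Γ|²·P_inc = 11.7 W, P_del = (1 − |Γ|²)·P_inc = 20.5 W

P_delivered ≈ 20.5 W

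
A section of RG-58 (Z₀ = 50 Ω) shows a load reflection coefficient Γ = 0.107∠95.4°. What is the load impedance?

Z_L = Z_0·(1 + Γ)/(1 − Γ) = 50·(0.99 + j0.107)/(1.01 − j0.107)

Z_L ≈ 47.9 + j10.3 Ω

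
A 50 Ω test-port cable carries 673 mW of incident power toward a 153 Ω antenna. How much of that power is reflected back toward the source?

P_reflected ≈ 173 mW

Γ = (153 − 50)/(153 + 50) = 0.507
|Γ|² = 0.257
P_refl = |Γ|²·P_inc = 173 mW, P_del = (1 − |Γ|²)·P_inc = 500 mW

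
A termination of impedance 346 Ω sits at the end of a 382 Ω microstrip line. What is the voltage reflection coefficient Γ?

Γ = -0.0495

Γ = (Z_L − Z_0)/(Z_L + Z_0) = (346 − 382)/(346 + 382) = -36/728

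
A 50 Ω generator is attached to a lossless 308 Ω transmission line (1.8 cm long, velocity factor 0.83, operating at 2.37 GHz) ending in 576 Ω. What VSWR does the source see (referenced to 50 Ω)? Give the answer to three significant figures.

λ = v/f = 0.83·c / 2.37 GHz = 0.105 m
βl = 2π·l/λ = 2π × 0.171 = 61.7°
tan(βl) = 1.86
Z_in = Z_0·(Z_L + jZ_0·tanβl)/(Z_0 + jZ_L·tanβl) = 196 − j109 Ω
Γ_s = (Z_in − Z_s)/(Z_in + Z_s) = (146 − j109)/(246 − j109), |Γ_s| = 0.678
VSWR = (1 + |Γ_s|)/(1 − |Γ_s|)

VSWR ≈ 5.21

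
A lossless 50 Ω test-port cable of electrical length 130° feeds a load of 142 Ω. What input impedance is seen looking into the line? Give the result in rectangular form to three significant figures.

tan(βl) = tan(130°) = -1.19
Z_in = Z_0·(Z_L + jZ_0·tanβl)/(Z_0 + jZ_L·tanβl)
     = 50·(142 − j59.6)/(50 − j169)

Z_in ≈ 27.6 + j33.8 Ω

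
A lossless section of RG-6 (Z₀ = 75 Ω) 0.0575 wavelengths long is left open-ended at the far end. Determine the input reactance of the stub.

X_in ≈ -198 Ω (capacitive)

βl = 2π × 0.0575 = 20.7°
tan(βl) = 0.378
For an open-ended stub, Z_in = −jZ_0·cot(βl) = −jZ_0/tan(βl)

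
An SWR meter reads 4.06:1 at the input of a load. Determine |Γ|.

|Γ| = (S − 1)/(S + 1) = (4.06 − 1)/(4.06 + 1) = 3.06/5.06

|Γ| ≈ 0.605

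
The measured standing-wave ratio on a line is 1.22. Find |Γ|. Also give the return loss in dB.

|Γ| = (S − 1)/(S + 1) = (1.22 − 1)/(1.22 + 1) = 0.22/2.22
RL = −20·log₁₀|Γ| = −20·log₁₀(0.0991)

|Γ| ≈ 0.0991; return loss ≈ 20.1 dB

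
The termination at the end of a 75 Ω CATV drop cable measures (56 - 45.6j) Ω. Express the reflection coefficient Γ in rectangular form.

Γ = (Z_L − Z_0)/(Z_L + Z_0) = (-19 − j45.6)/(131 − j45.6)

Γ ≈ -0.0213 − j0.356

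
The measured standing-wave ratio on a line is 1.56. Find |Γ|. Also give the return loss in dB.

|Γ| ≈ 0.219; return loss ≈ 13.2 dB

|Γ| = (S − 1)/(S + 1) = (1.56 − 1)/(1.56 + 1) = 0.56/2.56
RL = −20·log₁₀|Γ| = −20·log₁₀(0.219)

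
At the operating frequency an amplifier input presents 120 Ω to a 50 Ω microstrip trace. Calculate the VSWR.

VSWR ≈ 2.4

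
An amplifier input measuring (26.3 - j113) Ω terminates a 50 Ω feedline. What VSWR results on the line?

VSWR ≈ 12.1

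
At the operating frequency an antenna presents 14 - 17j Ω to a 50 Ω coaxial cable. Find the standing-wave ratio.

VSWR ≈ 4.02

Γ = (Z_L − Z_0)/(Z_L + Z_0) = (-36 − j17)/(64 − j17)
|Γ| = 39.8/66.2 = 0.601
VSWR = (1 + |Γ|)/(1 − |Γ|) = 1.6/0.399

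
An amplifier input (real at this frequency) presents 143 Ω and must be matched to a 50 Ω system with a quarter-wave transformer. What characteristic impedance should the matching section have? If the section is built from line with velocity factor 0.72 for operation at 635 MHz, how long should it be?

Z_qwt = √(Z_0·R_L) = √(50 × 143) = √7150
λ = 0.72·c/f = 0.34 m, so l = λ/4 = 0.085 m

Z_qwt ≈ 84.6 Ω; length ≈ 8.5 cm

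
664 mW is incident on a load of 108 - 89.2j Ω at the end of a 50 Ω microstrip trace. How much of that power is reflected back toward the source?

P_reflected ≈ 228 mW

|Γ| = |(58 − j89.2)/(158 − j89.2)| = 0.586
|Γ|² = 0.344
P_refl = |Γ|²·P_inc = 228 mW, P_del = (1 − |Γ|²)·P_inc = 436 mW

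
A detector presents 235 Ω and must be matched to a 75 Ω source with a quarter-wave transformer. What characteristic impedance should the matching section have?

Z_qwt ≈ 133 Ω

Z_qwt = √(Z_0·R_L) = √(75 × 235) = √17620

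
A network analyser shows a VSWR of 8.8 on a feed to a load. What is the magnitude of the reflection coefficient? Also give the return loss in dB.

|Γ| = (S − 1)/(S + 1) = (8.8 − 1)/(8.8 + 1) = 7.8/9.8
RL = −20·log₁₀|Γ| = −20·log₁₀(0.796)

|Γ| ≈ 0.796; return loss ≈ 1.98 dB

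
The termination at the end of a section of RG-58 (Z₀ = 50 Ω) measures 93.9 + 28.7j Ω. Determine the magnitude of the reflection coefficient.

|Γ| ≈ 0.357

Γ = (Z_L − Z_0)/(Z_L + Z_0) = (43.9 + j28.7)/(143.9 + j28.7)
|Γ| = 52.4/147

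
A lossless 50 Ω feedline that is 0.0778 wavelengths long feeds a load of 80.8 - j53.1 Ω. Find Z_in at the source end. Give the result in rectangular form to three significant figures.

Z_in ≈ 32.5 − j34.8 Ω

βl = 2π × 0.0778 = 28°
tan(βl) = tan(28°) = 0.532
Z_in = Z_0·(Z_L + jZ_0·tanβl)/(Z_0 + jZ_L·tanβl)
     = 50·(80.8 − j26.5)/(78.2 + j43)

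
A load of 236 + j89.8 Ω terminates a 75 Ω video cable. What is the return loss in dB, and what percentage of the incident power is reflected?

Γ = (161 + j89.8)/(311 + j89.8), |Γ| = 0.57
RL = −20·log₁₀(0.57) = 4.89 dB
P_refl/P_inc = |Γ|² = 0.324

RL ≈ 4.89 dB; 32.4% of incident power reflected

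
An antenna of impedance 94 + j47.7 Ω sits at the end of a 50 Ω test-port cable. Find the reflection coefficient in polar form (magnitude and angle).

Γ = (Z_L − Z_0)/(Z_L + Z_0) = (44 + j47.7)/(144 + j47.7)
|Γ| = 64.9/152 = 0.428

Γ ≈ 0.428 ∠ 29°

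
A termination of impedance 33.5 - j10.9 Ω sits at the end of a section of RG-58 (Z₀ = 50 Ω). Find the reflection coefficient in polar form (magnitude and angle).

Γ ≈ 0.235 ∠ -139°

Γ = (Z_L − Z_0)/(Z_L + Z_0) = (-16.5 − j10.9)/(83.5 − j10.9)
|Γ| = 19.8/84.2 = 0.235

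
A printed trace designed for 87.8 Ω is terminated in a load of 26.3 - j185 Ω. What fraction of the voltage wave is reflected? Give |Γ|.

|Γ| ≈ 0.897

Γ = (Z_L − Z_0)/(Z_L + Z_0) = (-61.5 − j185)/(114.1 − j185)
|Γ| = 195/217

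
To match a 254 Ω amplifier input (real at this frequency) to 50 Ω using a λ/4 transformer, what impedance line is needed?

Z_qwt ≈ 113 Ω

Z_qwt = √(Z_0·R_L) = √(50 × 254) = √12700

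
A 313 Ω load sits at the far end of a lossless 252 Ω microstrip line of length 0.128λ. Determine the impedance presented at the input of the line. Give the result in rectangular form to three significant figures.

Z_in ≈ 244 − j53.3 Ω

βl = 2π × 0.128 = 46.1°
tan(βl) = tan(46.1°) = 1.04
Z_in = Z_0·(Z_L + jZ_0·tanβl)/(Z_0 + jZ_L·tanβl)
     = 252·(313 + j262)/(252 + j325)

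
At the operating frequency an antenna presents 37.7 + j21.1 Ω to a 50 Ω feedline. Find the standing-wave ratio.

VSWR ≈ 1.74

Γ = (Z_L − Z_0)/(Z_L + Z_0) = (-12.3 + j21.1)/(87.7 + j21.1)
|Γ| = 24.4/90.2 = 0.271
VSWR = (1 + |Γ|)/(1 − |Γ|) = 1.27/0.729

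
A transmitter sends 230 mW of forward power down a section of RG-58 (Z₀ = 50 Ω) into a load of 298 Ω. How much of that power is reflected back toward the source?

Γ = (298 − 50)/(298 + 50) = 0.713
|Γ|² = 0.508
P_refl = |Γ|²·P_inc = 117 mW, P_del = (1 − |Γ|²)·P_inc = 113 mW

P_reflected ≈ 117 mW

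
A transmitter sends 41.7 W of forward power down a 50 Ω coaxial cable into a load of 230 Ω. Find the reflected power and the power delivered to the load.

Γ = (230 − 50)/(230 + 50) = 0.643
|Γ|² = 0.413
P_refl = |Γ|²·P_inc = 17.2 W, P_del = (1 − |Γ|²)·P_inc = 24.5 W

P_reflected ≈ 17.2 W; P_delivered ≈ 24.5 W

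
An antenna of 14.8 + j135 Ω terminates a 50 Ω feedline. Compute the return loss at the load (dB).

Γ = (-35.2 + j135)/(64.8 + j135), |Γ| = 0.932
RL = −20·log₁₀|Γ| = −20·log₁₀(0.932)

RL ≈ 0.615 dB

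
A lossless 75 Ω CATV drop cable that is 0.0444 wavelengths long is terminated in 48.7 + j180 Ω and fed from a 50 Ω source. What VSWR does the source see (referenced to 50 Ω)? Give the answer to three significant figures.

VSWR ≈ 16.4

βl = 2π × 0.0444 = 16°
tan(βl) = 0.286
Z_in = Z_0·(Z_L + jZ_0·tanβl)/(Z_0 + jZ_L·tanβl) = 398 + j408 Ω
Γ_s = (Z_in − Z_s)/(Z_in + Z_s) = (348 + j408)/(448 + j408), |Γ_s| = 0.885
VSWR = (1 + |Γ_s|)/(1 − |Γ_s|)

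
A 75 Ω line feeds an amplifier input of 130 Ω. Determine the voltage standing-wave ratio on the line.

VSWR ≈ 1.73

Γ = (130 − 75)/(130 + 75) = 0.268
VSWR = (1 + 0.268)/(1 − 0.268)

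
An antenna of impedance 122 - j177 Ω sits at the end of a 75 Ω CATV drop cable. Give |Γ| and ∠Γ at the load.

Γ = (Z_L − Z_0)/(Z_L + Z_0) = (47 − j177)/(197 − j177)
|Γ| = 183/265 = 0.691

Γ ≈ 0.691 ∠ -33.2°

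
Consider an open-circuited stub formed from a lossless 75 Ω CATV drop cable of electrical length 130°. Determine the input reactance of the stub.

tan(βl) = -1.19
For an open-circuited stub, Z_in = −jZ_0·cot(βl) = −jZ_0/tan(βl)

X_in ≈ 62.9 Ω (inductive)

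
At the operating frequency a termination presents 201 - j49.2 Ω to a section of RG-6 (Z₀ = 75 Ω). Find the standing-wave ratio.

Γ = (Z_L − Z_0)/(Z_L + Z_0) = (126 − j49.2)/(276 − j49.2)
|Γ| = 135/280 = 0.482
VSWR = (1 + |Γ|)/(1 − |Γ|) = 1.48/0.518

VSWR ≈ 2.86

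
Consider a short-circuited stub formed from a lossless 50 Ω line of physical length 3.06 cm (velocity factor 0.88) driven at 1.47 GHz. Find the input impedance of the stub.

Z_in ≈ +j91.5 Ω

λ = v/f = 0.88·c / 1.47 GHz = 0.18 m
βl = 2π·l/λ = 2π × 0.17 = 61.3°
tan(βl) = 1.83
For a short-circuited stub, Z_in = jZ_0·tan(βl)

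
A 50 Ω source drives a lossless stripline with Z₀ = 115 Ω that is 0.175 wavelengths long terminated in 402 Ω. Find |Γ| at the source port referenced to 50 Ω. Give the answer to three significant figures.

βl = 2π × 0.175 = 63°
tan(βl) = 1.96
Z_in = Z_0·(Z_L + jZ_0·tanβl)/(Z_0 + jZ_L·tanβl) = 40.6 − j52.7 Ω
Γ_s = (Z_in − Z_s)/(Z_in + Z_s) = (-9.42 − j52.7)/(90.6 − j52.7), |Γ_s| = 0.511

|Γ| ≈ 0.511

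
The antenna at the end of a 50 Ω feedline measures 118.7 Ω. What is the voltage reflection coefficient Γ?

Γ = (Z_L − Z_0)/(Z_L + Z_0) = (118.7 − 50)/(118.7 + 50) = 68.7/168.7

Γ = 0.407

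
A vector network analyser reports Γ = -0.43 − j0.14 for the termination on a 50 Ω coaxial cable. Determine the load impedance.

Z_L ≈ 19.3 − j6.78 Ω

Z_L = Z_0·(1 + Γ)/(1 − Γ) = 50·(0.57 − j0.14)/(1.43 + j0.14)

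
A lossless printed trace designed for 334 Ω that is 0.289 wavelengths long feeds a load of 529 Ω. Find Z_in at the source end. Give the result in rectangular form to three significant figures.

βl = 2π × 0.289 = 104°
tan(βl) = tan(104°) = -4
Z_in = Z_0·(Z_L + jZ_0·tanβl)/(Z_0 + jZ_L·tanβl)
     = 334·(529 − j1340)/(334 − j2120)

Z_in ≈ 219 + j49 Ω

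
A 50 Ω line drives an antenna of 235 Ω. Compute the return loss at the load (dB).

Γ = (235 − 50)/(235 + 50) = 0.649
RL = −20·log₁₀|Γ| = −20·log₁₀(0.649)

RL ≈ 3.75 dB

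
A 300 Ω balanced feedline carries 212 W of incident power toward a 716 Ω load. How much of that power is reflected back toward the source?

P_reflected ≈ 35.5 W

Γ = (716 − 300)/(716 + 300) = 0.409
|Γ|² = 0.168
P_refl = |Γ|²·P_inc = 35.5 W, P_del = (1 − |Γ|²)·P_inc = 176 W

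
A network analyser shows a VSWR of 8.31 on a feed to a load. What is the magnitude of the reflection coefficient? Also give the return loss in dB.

|Γ| = (S − 1)/(S + 1) = (8.31 − 1)/(8.31 + 1) = 7.31/9.31
RL = −20·log₁₀|Γ| = −20·log₁₀(0.785)

|Γ| ≈ 0.785; return loss ≈ 2.1 dB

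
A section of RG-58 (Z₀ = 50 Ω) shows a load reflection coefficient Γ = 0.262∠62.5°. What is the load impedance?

Z_L ≈ 56.3 + j28.1 Ω

Z_L = Z_0·(1 + Γ)/(1 − Γ) = 50·(1.12 + j0.232)/(0.879 − j0.232)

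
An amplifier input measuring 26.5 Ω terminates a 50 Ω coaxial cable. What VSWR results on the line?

Γ = (26.5 − 50)/(26.5 + 50) = -0.307
VSWR = (1 + 0.307)/(1 − 0.307)

VSWR ≈ 1.89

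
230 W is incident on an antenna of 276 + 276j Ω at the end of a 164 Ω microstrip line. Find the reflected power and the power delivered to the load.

P_reflected ≈ 75.6 W; P_delivered ≈ 154 W

|Γ| = |(112 + j276)/(440 + j276)| = 0.573
|Γ|² = 0.329
P_refl = |Γ|²·P_inc = 75.6 W, P_del = (1 − |Γ|²)·P_inc = 154 W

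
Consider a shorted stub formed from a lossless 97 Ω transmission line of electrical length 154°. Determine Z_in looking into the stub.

tan(βl) = -0.488
For a shorted stub, Z_in = jZ_0·tan(βl)

Z_in ≈ −j47.3 Ω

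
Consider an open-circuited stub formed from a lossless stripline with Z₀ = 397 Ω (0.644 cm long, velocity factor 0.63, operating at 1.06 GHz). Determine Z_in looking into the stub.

Z_in ≈ −j1720 Ω

λ = v/f = 0.63·c / 1.06 GHz = 0.178 m
βl = 2π·l/λ = 2π × 0.0361 = 13°
tan(βl) = 0.231
For an open-circuited stub, Z_in = −jZ_0·cot(βl) = −jZ_0/tan(βl)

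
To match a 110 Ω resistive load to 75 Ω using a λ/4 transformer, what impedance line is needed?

Z_qwt ≈ 90.8 Ω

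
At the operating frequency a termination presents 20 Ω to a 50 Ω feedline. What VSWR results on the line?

VSWR ≈ 2.5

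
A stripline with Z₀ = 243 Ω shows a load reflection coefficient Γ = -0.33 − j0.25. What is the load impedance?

Z_L ≈ 110 − j66.3 Ω

Z_L = Z_0·(1 + Γ)/(1 − Γ) = 243·(0.67 − j0.25)/(1.33 + j0.25)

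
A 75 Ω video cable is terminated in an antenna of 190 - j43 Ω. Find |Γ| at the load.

|Γ| ≈ 0.457

Γ = (Z_L − Z_0)/(Z_L + Z_0) = (115 − j43)/(265 − j43)
|Γ| = 123/268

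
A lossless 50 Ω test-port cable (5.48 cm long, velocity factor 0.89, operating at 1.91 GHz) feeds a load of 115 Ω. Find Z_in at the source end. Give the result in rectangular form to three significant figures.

Z_in ≈ 42.8 + j39 Ω

λ = v/f = 0.89·c / 1.91 GHz = 0.14 m
βl = 2π·l/λ = 2π × 0.392 = 141°
tan(βl) = tan(141°) = -0.806
Z_in = Z_0·(Z_L + jZ_0·tanβl)/(Z_0 + jZ_L·tanβl)
     = 50·(115 − j40.3)/(50 − j92.7)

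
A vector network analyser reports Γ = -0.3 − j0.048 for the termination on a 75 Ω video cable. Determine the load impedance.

Z_L ≈ 40.2 − j4.25 Ω

Z_L = Z_0·(1 + Γ)/(1 − Γ) = 75·(0.7 − j0.048)/(1.3 + j0.048)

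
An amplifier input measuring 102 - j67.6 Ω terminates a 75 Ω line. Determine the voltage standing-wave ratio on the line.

VSWR ≈ 2.25

Γ = (Z_L − Z_0)/(Z_L + Z_0) = (27 − j67.6)/(177 − j67.6)
|Γ| = 72.8/189 = 0.384
VSWR = (1 + |Γ|)/(1 − |Γ|) = 1.38/0.616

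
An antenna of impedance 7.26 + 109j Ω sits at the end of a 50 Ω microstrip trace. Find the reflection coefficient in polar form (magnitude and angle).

Γ = (Z_L − Z_0)/(Z_L + Z_0) = (-42.74 + j109)/(57.26 + j109)
|Γ| = 117/123 = 0.951

Γ ≈ 0.951 ∠ 49.1°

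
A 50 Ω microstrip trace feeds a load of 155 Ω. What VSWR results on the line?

VSWR ≈ 3.1

Γ = (155 − 50)/(155 + 50) = 0.512
VSWR = (1 + 0.512)/(1 − 0.512)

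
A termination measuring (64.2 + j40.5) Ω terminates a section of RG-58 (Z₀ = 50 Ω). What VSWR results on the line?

Γ = (Z_L − Z_0)/(Z_L + Z_0) = (14.2 + j40.5)/(114.2 + j40.5)
|Γ| = 42.9/121 = 0.354
VSWR = (1 + |Γ|)/(1 − |Γ|) = 1.35/0.646

VSWR ≈ 2.1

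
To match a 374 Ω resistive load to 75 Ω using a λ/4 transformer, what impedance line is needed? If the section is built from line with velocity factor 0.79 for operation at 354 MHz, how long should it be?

Z_qwt = √(Z_0·R_L) = √(75 × 374) = √28050
λ = 0.79·c/f = 0.669 m, so l = λ/4 = 0.167 m

Z_qwt ≈ 167 Ω; length ≈ 16.7 cm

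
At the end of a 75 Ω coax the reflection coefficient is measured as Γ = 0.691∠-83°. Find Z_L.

Z_L = Z_0·(1 + Γ)/(1 − Γ) = 75·(1.08 − j0.686)/(0.916 + j0.686)

Z_L ≈ 29.9 − j78.6 Ω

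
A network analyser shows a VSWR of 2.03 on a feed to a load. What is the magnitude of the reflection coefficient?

|Γ| = (S − 1)/(S + 1) = (2.03 − 1)/(2.03 + 1) = 1.03/3.03

|Γ| ≈ 0.34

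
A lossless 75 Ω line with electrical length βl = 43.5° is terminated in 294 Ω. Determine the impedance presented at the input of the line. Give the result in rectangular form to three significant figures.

Z_in ≈ 37.7 − j68.9 Ω

tan(βl) = tan(43.5°) = 0.949
Z_in = Z_0·(Z_L + jZ_0·tanβl)/(Z_0 + jZ_L·tanβl)
     = 75·(294 + j71.2)/(75 + j279)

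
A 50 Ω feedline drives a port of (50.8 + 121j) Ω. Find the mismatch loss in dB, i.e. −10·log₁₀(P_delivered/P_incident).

Γ = (0.8 + j121)/(100.8 + j121), |Γ| = 0.768
|Γ|² = 0.59, so P_del/P_inc = 1 − |Γ|² = 0.41
ML = −10·log₁₀(1 − |Γ|²)

mismatch loss ≈ 3.88 dB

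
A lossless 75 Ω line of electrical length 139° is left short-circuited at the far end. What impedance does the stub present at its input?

Z_in ≈ −j65.2 Ω

tan(βl) = -0.869
For a short-circuited stub, Z_in = jZ_0·tan(βl)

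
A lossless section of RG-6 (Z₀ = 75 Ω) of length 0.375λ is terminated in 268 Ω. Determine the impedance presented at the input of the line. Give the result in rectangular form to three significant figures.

Z_in ≈ 38.9 + j64.1 Ω

βl = 2π × 0.375 = 135°
tan(βl) = tan(135°) = -1
Z_in = Z_0·(Z_L + jZ_0·tanβl)/(Z_0 + jZ_L·tanβl)
     = 75·(268 − j75)/(75 − j268)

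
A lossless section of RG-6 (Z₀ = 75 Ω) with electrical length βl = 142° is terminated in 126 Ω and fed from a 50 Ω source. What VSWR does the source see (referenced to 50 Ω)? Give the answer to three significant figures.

VSWR ≈ 2.1

tan(βl) = -0.781
Z_in = Z_0·(Z_L + jZ_0·tanβl)/(Z_0 + jZ_L·tanβl) = 74.5 + j39.2 Ω
Γ_s = (Z_in − Z_s)/(Z_in + Z_s) = (24.5 + j39.2)/(125 + j39.2), |Γ_s| = 0.354
VSWR = (1 + |Γ_s|)/(1 − |Γ_s|)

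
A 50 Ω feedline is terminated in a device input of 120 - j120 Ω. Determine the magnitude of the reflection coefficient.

|Γ| ≈ 0.668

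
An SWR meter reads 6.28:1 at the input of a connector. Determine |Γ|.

|Γ| = (S − 1)/(S + 1) = (6.28 − 1)/(6.28 + 1) = 5.28/7.28

|Γ| ≈ 0.725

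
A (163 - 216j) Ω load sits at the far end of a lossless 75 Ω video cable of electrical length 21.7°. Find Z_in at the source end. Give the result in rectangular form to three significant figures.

Z_in ≈ 35.3 − j101 Ω

tan(βl) = tan(21.7°) = 0.398
Z_in = Z_0·(Z_L + jZ_0·tanβl)/(Z_0 + jZ_L·tanβl)
     = 75·(163 − j186)/(161 + j64.9)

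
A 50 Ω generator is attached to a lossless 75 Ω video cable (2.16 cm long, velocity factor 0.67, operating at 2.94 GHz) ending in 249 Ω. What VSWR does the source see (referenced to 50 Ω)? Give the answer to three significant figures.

VSWR ≈ 2.7

λ = v/f = 0.67·c / 2.94 GHz = 0.0684 m
βl = 2π·l/λ = 2π × 0.316 = 114°
tan(βl) = -2.27
Z_in = Z_0·(Z_L + jZ_0·tanβl)/(Z_0 + jZ_L·tanβl) = 26.5 + j29.5 Ω
Γ_s = (Z_in − Z_s)/(Z_in + Z_s) = (-23.5 + j29.5)/(76.5 + j29.5), |Γ_s| = 0.46
VSWR = (1 + |Γ_s|)/(1 − |Γ_s|)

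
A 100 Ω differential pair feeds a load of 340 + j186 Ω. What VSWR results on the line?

Γ = (Z_L − Z_0)/(Z_L + Z_0) = (240 + j186)/(440 + j186)
|Γ| = 304/478 = 0.636
VSWR = (1 + |Γ|)/(1 − |Γ|) = 1.64/0.364

VSWR ≈ 4.49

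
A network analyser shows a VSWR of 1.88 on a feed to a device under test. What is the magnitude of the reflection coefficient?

|Γ| = (S − 1)/(S + 1) = (1.88 − 1)/(1.88 + 1) = 0.88/2.88

|Γ| ≈ 0.306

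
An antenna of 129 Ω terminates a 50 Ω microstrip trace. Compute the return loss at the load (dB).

Γ = (129 − 50)/(129 + 50) = 0.441
RL = −20·log₁₀|Γ| = −20·log₁₀(0.441)

RL ≈ 7.1 dB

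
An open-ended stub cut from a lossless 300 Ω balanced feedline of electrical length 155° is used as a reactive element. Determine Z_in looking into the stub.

Z_in ≈ +j643 Ω

tan(βl) = -0.466
For an open-ended stub, Z_in = −jZ_0·cot(βl) = −jZ_0/tan(βl)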